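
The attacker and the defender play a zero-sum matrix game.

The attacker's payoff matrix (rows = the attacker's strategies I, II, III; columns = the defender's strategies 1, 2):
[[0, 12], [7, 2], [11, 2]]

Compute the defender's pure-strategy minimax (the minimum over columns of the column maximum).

The worst case (largest entry) in each column is 1: 11, 2: 12.
The best (smallest) of these is 11.

11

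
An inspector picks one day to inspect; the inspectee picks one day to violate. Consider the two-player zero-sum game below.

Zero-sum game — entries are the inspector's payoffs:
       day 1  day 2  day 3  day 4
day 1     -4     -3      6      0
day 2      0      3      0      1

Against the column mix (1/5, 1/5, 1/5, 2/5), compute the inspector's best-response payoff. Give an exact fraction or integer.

1

day 1: (-4)·(1/5) + (-3)·(1/5) + (6)·(1/5) + (0)·(2/5) = -1/5.
day 2: (0)·(1/5) + (3)·(1/5) + (0)·(1/5) + (1)·(2/5) = 1.
The best pure response is day 2 with expected payoff 1.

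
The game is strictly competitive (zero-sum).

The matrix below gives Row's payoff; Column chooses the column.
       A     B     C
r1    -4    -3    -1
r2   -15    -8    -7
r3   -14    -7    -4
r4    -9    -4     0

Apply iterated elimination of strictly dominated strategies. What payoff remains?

-4

Row r2 is strictly dominated by row r1 (-4>-15, -3>-8, -1>-7); eliminate r2.
Row r3 is strictly dominated by row r1 (-4>-14, -3>-7, -1>-4); eliminate r3.
Column B is strictly dominated by A for Column (-4<-3, -9<-4); eliminate B.
Column C is strictly dominated by A for Column (-4<-1, -9<0); eliminate C.
Row r4 is strictly dominated by row r1 (-4>-9); eliminate r4.
Only (r1, A) remains, with payoff -4.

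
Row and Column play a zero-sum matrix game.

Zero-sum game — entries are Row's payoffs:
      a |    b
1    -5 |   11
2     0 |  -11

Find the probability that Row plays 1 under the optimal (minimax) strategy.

Row minima are -5 and -11, so Row's maximin is -5; column maxima are 0 and 11, so Column's minimax is 0. These differ, so the equilibrium is in mixed strategies.
Let Row play 1 with probability p. Column is indifferent when −5p = 11p − 11(1−p), giving p = 11/27.

11/27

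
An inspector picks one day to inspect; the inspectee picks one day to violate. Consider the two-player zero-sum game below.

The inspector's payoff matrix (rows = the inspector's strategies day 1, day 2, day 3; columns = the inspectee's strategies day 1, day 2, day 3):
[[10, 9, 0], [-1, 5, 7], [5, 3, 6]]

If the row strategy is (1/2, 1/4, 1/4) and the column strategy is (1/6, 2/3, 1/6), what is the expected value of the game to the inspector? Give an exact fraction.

47/8

Against (1/6, 2/3, 1/6), each row's expected payoff is day 1: 23/3; day 2: 13/3; day 3: 23/6.
Taking the (1/2, 1/4, 1/4)-weighted average: (1/2)·(23/3) + (1/4)·(13/3) + (1/4)·(23/6) = 47/8.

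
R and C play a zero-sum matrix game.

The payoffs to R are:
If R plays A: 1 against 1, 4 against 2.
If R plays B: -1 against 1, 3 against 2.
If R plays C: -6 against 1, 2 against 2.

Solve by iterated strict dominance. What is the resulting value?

Column 2 is strictly dominated by 1 for C (1<4, -1<3, -6<2); eliminate 2.
Row B is strictly dominated by row A (1>-1); eliminate B.
Row C is strictly dominated by row A (1>-6); eliminate C.
Only (A, 1) remains, with payoff 1.

1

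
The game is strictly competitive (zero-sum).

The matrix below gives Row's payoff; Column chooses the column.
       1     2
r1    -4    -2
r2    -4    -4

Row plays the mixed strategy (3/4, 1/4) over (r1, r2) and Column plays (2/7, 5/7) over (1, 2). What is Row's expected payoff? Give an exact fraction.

-41/14

Against (2/7, 5/7), each row's expected payoff is r1: -18/7; r2: -4.
Taking the (3/4, 1/4)-weighted average: (3/4)·(-18/7) + (1/4)·(-4) = -41/14.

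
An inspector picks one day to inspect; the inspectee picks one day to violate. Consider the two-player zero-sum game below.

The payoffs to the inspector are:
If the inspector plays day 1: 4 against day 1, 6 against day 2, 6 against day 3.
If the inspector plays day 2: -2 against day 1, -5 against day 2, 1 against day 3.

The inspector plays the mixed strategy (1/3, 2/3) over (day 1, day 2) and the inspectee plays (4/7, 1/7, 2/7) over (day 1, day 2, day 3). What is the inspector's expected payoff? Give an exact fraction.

4/7

Against (4/7, 1/7, 2/7), each row's expected payoff is day 1: 34/7; day 2: -11/7.
Taking the (1/3, 2/3)-weighted average: (1/3)·(34/7) + (2/3)·(-11/7) = 4/7.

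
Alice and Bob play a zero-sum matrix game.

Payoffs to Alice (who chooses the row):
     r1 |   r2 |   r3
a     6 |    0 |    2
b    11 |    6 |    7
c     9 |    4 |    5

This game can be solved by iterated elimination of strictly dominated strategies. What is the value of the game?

Row c is strictly dominated by row b (11>9, 6>4, 7>5); eliminate c.
Column r1 is strictly dominated by r2 for Bob (0<6, 6<11); eliminate r1.
Row a is strictly dominated by row b (6>0, 7>2); eliminate a.
Column r3 is strictly dominated by r2 for Bob (6<7); eliminate r3.
Only (b, r2) remains, with payoff 6.

6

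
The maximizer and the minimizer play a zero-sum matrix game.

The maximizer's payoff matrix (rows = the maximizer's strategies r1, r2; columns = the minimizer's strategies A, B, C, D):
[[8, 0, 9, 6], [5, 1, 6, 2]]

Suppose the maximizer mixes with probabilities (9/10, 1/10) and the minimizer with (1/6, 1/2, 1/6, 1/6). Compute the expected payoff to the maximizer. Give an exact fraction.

Against (1/6, 1/2, 1/6, 1/6), each row's expected payoff is r1: 23/6; r2: 8/3.
Taking the (9/10, 1/10)-weighted average: (9/10)·(23/6) + (1/10)·(8/3) = 223/60.

223/60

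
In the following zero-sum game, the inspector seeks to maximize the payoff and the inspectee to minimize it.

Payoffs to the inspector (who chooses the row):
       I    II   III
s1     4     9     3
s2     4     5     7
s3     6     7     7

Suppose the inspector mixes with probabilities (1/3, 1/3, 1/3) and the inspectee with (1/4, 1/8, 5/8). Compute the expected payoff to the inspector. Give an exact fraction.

Against (1/4, 1/8, 5/8), each row's expected payoff is s1: 4; s2: 6; s3: 27/4.
Taking the (1/3, 1/3, 1/3)-weighted average: (1/3)·(4) + (1/3)·(6) + (1/3)·(27/4) = 67/12.

67/12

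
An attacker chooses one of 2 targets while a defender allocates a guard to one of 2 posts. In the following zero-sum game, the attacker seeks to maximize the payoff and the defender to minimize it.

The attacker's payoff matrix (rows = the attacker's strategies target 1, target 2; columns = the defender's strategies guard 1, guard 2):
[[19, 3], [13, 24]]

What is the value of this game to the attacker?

139/9

Row minima are 3 and 13, so the attacker's maximin is 13; column maxima are 19 and 24, so the defender's minimax is 19. These differ, so the equilibrium is in mixed strategies.
Let the attacker play target 1 with probability p. The defender is indifferent when 19p + 13(1−p) = 3p + 24(1−p), giving p = 11/27.
Let the defender play guard 1 with probability q. The attacker is indifferent when 19q + 3(1−q) = 13q + 24(1−q), giving q = 7/9.
The value is 19·(7/9) + (3)·(2/9) = 139/9.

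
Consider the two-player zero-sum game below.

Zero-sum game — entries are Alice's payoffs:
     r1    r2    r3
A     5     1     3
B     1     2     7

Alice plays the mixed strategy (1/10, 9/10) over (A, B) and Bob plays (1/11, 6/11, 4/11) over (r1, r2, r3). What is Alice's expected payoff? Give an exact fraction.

Against (1/11, 6/11, 4/11), each row's expected payoff is A: 23/11; B: 41/11.
Taking the (1/10, 9/10)-weighted average: (1/10)·(23/11) + (9/10)·(41/11) = 196/55.

196/55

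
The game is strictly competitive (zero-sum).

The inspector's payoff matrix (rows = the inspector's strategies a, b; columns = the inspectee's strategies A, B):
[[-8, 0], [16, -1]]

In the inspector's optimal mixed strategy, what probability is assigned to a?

17/25

Row minima are -8 and -1, so the inspector's maximin is -1; column maxima are 16 and 0, so the inspectee's minimax is 0. These differ, so the equilibrium is in mixed strategies.
Let the inspector play a with probability p. The inspectee is indifferent when −8p + 16(1−p) = −(1−p), giving p = 17/25.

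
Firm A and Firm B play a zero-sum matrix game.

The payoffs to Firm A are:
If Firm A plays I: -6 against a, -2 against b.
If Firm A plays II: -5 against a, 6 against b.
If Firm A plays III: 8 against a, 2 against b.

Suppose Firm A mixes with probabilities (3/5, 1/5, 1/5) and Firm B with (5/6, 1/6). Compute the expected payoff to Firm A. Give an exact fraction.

-73/30

Against (5/6, 1/6), each row's expected payoff is I: -16/3; II: -19/6; III: 7.
Taking the (3/5, 1/5, 1/5)-weighted average: (3/5)·(-16/3) + (1/5)·(-19/6) + (1/5)·(7) = -73/30.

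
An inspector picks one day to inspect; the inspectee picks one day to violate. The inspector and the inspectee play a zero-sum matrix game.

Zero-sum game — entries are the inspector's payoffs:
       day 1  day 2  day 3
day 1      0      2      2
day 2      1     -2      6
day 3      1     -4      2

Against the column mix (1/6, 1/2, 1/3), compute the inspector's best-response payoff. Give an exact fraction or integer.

5/3

day 1: (0)·(1/6) + (2)·(1/2) + (2)·(1/3) = 5/3.
day 2: (1)·(1/6) + (-2)·(1/2) + (6)·(1/3) = 7/6.
day 3: (1)·(1/6) + (-4)·(1/2) + (2)·(1/3) = -7/6.
The best pure response is day 1 with expected payoff 5/3.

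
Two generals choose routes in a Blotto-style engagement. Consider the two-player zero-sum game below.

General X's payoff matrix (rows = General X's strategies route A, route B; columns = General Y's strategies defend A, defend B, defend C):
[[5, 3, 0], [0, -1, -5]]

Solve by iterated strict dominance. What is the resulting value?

0

Column defend B is strictly dominated by defend C for General Y (0<3, -5<-1); eliminate defend B.
Column defend A is strictly dominated by defend C for General Y (0<5, -5<0); eliminate defend A.
Row route B is strictly dominated by row route A (0>-5); eliminate route B.
Only (route A, defend C) remains, with payoff 0.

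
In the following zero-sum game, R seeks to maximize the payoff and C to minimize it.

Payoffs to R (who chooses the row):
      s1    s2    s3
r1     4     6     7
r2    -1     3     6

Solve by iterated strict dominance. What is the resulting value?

4

Column s2 is strictly dominated by s1 for C (4<6, -1<3); eliminate s2.
Column s3 is strictly dominated by s1 for C (4<7, -1<6); eliminate s3.
Row r2 is strictly dominated by row r1 (4>-1); eliminate r2.
Only (r1, s1) remains, with payoff 4.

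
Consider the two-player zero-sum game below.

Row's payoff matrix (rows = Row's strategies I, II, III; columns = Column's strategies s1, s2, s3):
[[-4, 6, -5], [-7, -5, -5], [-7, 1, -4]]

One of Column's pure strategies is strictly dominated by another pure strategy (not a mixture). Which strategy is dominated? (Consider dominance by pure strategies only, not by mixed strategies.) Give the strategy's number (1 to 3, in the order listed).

2

Column prefers columns that give Row less. Compare s2 with s1: -4 < 6, -7 < -5, -7 < 1.
So s1 strictly dominates s2 for Column; s2 is strictly dominated.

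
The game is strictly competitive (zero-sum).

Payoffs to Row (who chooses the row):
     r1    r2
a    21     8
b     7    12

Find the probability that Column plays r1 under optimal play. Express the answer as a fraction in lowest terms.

2/9

Row minima are 8 and 7, so Row's maximin is 8; column maxima are 21 and 12, so Column's minimax is 12. These differ, so the equilibrium is in mixed strategies.
Let Column play r1 with probability q. Row is indifferent when 21q + 8(1−q) = 7q + 12(1−q), giving q = 2/9.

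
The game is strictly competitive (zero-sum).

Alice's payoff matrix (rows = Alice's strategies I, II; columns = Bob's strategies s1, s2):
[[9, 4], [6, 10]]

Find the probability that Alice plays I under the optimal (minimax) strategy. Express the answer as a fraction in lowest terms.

Row minima are 4 and 6, so Alice's maximin is 6; column maxima are 9 and 10, so Bob's minimax is 9. These differ, so the equilibrium is in mixed strategies.
Let Alice play I with probability p. Bob is indifferent when 9p + 6(1−p) = 4p + 10(1−p), giving p = 4/9.

4/9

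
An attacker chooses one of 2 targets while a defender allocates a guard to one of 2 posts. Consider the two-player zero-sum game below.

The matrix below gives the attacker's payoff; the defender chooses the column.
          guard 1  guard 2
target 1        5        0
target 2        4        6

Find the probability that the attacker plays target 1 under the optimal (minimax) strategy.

Row minima are 0 and 4, so the attacker's maximin is 4; column maxima are 5 and 6, so the defender's minimax is 5. These differ, so the equilibrium is in mixed strategies.
Let the attacker play target 1 with probability p. The defender is indifferent when 5p + 4(1−p) = 6(1−p), giving p = 2/7.

2/7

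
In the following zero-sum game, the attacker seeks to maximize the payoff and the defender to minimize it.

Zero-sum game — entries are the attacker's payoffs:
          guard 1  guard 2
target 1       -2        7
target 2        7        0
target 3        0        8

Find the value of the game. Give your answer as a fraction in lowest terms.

56/15

Row target 1 is strictly dominated by row target 3, so the attacker never plays it.
The remaining 2×2 game on (target 2, target 3) × (guard 1, guard 2) has no saddle point. Let the attacker play target 2 with probability p; indifference gives 7p = 8(1−p), so p = 8/15.
Similarly the defender's optimal q on guard 1 is 8/15, and the value is 7·(8/15) + (0)·(7/15) = 56/15.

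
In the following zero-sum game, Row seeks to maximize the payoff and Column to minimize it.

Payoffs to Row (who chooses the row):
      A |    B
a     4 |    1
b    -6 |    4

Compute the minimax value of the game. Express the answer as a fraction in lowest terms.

22/13

Row minima are 1 and -6, so Row's maximin is 1; column maxima are 4 and 4, so Column's minimax is 4. These differ, so the equilibrium is in mixed strategies.
Let Row play a with probability p. Column is indifferent when 4p − 6(1−p) = p + 4(1−p), giving p = 10/13.
Let Column play A with probability q. Row is indifferent when 4q + (1−q) = −6q + 4(1−q), giving q = 3/13.
The value is 4·(3/13) + (1)·(10/13) = 22/13.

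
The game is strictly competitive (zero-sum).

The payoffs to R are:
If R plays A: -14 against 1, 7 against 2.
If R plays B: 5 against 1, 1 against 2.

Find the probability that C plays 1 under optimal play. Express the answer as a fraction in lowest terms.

6/25

Row minima are -14 and 1, so R's maximin is 1; column maxima are 5 and 7, so C's minimax is 5. These differ, so the equilibrium is in mixed strategies.
Let C play 1 with probability q. R is indifferent when −14q + 7(1−q) = 5q + (1−q), giving q = 6/25.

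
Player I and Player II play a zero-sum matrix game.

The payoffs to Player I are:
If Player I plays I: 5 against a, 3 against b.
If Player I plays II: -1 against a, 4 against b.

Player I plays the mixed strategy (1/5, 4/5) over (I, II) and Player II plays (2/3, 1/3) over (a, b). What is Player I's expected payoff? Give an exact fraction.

7/5

Against (2/3, 1/3), each row's expected payoff is I: 13/3; II: 2/3.
Taking the (1/5, 4/5)-weighted average: (1/5)·(13/3) + (4/5)·(2/3) = 7/5.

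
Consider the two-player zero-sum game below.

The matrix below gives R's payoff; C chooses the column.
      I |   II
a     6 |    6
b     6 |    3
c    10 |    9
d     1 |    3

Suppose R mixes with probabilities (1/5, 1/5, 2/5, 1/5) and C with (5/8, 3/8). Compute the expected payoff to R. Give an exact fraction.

51/8

Against (5/8, 3/8), each row's expected payoff is a: 6; b: 39/8; c: 77/8; d: 7/4.
Taking the (1/5, 1/5, 2/5, 1/5)-weighted average: (1/5)·(6) + (1/5)·(39/8) + (2/5)·(77/8) + (1/5)·(7/4) = 51/8.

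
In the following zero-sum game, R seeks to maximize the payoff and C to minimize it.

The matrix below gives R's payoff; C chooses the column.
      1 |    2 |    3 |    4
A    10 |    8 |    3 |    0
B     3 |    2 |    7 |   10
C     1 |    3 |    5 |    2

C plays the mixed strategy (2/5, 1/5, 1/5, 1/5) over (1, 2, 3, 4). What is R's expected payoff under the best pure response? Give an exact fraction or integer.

A: (10)·(2/5) + (8)·(1/5) + (3)·(1/5) + (0)·(1/5) = 31/5.
B: (3)·(2/5) + (2)·(1/5) + (7)·(1/5) + (10)·(1/5) = 5.
C: (1)·(2/5) + (3)·(1/5) + (5)·(1/5) + (2)·(1/5) = 12/5.
The best pure response is A with expected payoff 31/5.

31/5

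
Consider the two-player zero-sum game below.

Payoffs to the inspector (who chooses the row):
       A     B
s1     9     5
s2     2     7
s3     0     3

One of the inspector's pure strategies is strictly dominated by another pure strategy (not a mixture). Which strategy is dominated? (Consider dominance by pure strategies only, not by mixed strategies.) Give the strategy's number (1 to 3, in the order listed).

3

Compare s3 with s1: 9 > 0, 5 > 3.
So s1 strictly dominates s3 for the inspector; s3 is strictly dominated.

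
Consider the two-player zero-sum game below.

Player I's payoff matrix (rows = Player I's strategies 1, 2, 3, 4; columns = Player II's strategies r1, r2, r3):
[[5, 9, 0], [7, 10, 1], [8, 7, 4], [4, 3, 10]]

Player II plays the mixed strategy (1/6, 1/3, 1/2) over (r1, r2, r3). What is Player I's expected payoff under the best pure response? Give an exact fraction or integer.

1: (5)·(1/6) + (9)·(1/3) + (0)·(1/2) = 23/6.
2: (7)·(1/6) + (10)·(1/3) + (1)·(1/2) = 5.
3: (8)·(1/6) + (7)·(1/3) + (4)·(1/2) = 17/3.
4: (4)·(1/6) + (3)·(1/3) + (10)·(1/2) = 20/3.
The best pure response is 4 with expected payoff 20/3.

20/3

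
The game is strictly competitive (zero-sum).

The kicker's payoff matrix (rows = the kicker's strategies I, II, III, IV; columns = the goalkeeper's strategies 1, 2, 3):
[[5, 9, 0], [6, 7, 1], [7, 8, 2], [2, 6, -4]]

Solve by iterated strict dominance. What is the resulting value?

2

Row II is strictly dominated by row III (7>6, 8>7, 2>1); eliminate II.
Column 1 is strictly dominated by 3 for the goalkeeper (0<5, 2<7, -4<2); eliminate 1.
Row IV is strictly dominated by row I (9>6, 0>-4); eliminate IV.
Column 2 is strictly dominated by 3 for the goalkeeper (0<9, 2<8); eliminate 2.
Row I is strictly dominated by row III (2>0); eliminate I.
Only (III, 3) remains, with payoff 2.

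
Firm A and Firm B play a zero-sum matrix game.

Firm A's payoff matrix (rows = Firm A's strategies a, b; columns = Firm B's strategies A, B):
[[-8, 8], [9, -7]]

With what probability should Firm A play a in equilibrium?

Row minima are -8 and -7, so Firm A's maximin is -7; column maxima are 9 and 8, so Firm B's minimax is 8. These differ, so the equilibrium is in mixed strategies.
Let Firm A play a with probability p. Firm B is indifferent when −8p + 9(1−p) = 8p − 7(1−p), giving p = 1/2.

1/2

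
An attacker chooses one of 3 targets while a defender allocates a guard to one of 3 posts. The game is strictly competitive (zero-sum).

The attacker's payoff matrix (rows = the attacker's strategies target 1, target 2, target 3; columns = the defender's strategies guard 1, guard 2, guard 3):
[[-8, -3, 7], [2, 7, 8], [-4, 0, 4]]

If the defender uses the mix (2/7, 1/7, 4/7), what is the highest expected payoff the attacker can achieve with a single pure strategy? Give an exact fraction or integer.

target 1: (-8)·(2/7) + (-3)·(1/7) + (7)·(4/7) = 9/7.
target 2: (2)·(2/7) + (7)·(1/7) + (8)·(4/7) = 43/7.
target 3: (-4)·(2/7) + (0)·(1/7) + (4)·(4/7) = 8/7.
The best pure response is target 2 with expected payoff 43/7.

43/7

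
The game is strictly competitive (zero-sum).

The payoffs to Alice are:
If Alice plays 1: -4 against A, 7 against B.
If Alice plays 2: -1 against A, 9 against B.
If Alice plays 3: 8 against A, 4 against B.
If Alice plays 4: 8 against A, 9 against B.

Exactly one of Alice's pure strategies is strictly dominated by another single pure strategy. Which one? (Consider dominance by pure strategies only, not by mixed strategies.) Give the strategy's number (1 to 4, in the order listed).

1

Compare 1 with 2: -1 > -4, 9 > 7.
So 2 strictly dominates 1 for Alice; 1 is strictly dominated.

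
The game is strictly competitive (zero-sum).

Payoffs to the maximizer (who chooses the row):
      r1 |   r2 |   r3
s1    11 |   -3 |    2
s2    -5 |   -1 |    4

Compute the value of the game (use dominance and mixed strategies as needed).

-13/9

Column r3 is strictly dominated by r2 for the minimizer (it gives the maximizer more in every row).
The remaining 2×2 game on (s1, s2) × (r1, r2) has no saddle point. Let the maximizer play s1 with probability p; indifference gives 11p − 5(1−p) = −3p − (1−p), so p = 2/9.
Similarly the minimizer's optimal q on r1 is 1/9, and the value is 11·(1/9) + (-3)·(8/9) = -13/9.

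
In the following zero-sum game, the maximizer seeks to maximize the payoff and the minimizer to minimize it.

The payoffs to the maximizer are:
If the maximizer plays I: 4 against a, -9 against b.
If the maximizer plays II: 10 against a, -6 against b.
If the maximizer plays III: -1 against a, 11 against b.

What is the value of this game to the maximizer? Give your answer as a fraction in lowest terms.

26/7

Row I is strictly dominated by row II, so the maximizer never plays it.
The remaining 2×2 game on (II, III) × (a, b) has no saddle point. Let the maximizer play II with probability p; indifference gives 10p − (1−p) = −6p + 11(1−p), so p = 3/7.
Similarly the minimizer's optimal q on a is 17/28, and the value is 10·(17/28) + (-6)·(11/28) = 26/7.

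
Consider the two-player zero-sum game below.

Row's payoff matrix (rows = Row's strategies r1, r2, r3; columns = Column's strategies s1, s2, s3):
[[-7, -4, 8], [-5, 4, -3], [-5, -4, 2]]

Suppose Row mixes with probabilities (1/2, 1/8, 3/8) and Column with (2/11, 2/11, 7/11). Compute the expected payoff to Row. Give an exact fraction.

Against (2/11, 2/11, 7/11), each row's expected payoff is r1: 34/11; r2: -23/11; r3: -4/11.
Taking the (1/2, 1/8, 3/8)-weighted average: (1/2)·(34/11) + (1/8)·(-23/11) + (3/8)·(-4/11) = 101/88.

101/88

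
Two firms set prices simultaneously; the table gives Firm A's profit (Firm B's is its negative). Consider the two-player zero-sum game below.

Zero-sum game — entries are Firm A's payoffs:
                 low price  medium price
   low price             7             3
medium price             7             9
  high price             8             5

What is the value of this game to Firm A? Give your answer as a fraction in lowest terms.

37/5

Row low price is strictly dominated by row high price, so Firm A never plays it.
The remaining 2×2 game on (medium price, high price) × (low price, medium price) has no saddle point. Let Firm A play medium price with probability p; indifference gives 7p + 8(1−p) = 9p + 5(1−p), so p = 3/5.
Similarly Firm B's optimal q on low price is 4/5, and the value is 7·(4/5) + (9)·(1/5) = 37/5.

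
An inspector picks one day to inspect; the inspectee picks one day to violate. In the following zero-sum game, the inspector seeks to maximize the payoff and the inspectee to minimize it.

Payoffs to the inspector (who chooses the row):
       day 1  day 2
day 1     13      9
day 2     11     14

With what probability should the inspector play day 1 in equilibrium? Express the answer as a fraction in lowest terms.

3/7

Row minima are 9 and 11, so the inspector's maximin is 11; column maxima are 13 and 14, so the inspectee's minimax is 13. These differ, so the equilibrium is in mixed strategies.
Let the inspector play day 1 with probability p. The inspectee is indifferent when 13p + 11(1−p) = 9p + 14(1−p), giving p = 3/7.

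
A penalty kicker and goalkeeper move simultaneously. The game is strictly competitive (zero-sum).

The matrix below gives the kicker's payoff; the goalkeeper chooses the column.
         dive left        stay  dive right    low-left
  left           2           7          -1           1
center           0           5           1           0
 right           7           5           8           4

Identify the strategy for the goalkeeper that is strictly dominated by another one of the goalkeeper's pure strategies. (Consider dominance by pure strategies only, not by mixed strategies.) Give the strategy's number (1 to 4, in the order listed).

The goalkeeper prefers columns that give the kicker less. Compare stay with low-left: 1 < 7, 0 < 5, 4 < 5.
So low-left strictly dominates stay for the goalkeeper; stay is strictly dominated.

2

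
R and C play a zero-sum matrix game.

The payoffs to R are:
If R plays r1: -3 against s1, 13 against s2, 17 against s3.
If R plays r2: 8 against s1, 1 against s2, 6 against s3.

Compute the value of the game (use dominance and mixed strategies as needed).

107/23

Column s3 is strictly dominated by s2 for C (it gives R more in every row).
The remaining 2×2 game on (r1, r2) × (s1, s2) has no saddle point. Let R play r1 with probability p; indifference gives −3p + 8(1−p) = 13p + (1−p), so p = 7/23.
Similarly C's optimal q on s1 is 12/23, and the value is -3·(12/23) + (13)·(11/23) = 107/23.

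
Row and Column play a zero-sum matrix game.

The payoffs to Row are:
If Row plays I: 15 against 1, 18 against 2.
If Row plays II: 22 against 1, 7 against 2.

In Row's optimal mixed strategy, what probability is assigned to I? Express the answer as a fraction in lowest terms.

Row minima are 15 and 7, so Row's maximin is 15; column maxima are 22 and 18, so Column's minimax is 18. These differ, so the equilibrium is in mixed strategies.
Let Row play I with probability p. Column is indifferent when 15p + 22(1−p) = 18p + 7(1−p), giving p = 5/6.

5/6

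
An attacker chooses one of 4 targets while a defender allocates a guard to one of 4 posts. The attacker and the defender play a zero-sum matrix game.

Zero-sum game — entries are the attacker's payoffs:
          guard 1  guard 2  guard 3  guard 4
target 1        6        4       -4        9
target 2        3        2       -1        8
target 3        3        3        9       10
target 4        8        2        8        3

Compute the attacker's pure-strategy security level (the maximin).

3

The worst-case payoff for each row is target 1: -4, target 2: -1, target 3: 3, target 4: 2.
The best of these is 3.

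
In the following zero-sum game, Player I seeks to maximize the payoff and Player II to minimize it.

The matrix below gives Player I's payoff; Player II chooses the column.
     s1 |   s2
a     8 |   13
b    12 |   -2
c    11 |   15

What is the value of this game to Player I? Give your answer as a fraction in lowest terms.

101/9

Row a is strictly dominated by row c, so Player I never plays it.
The remaining 2×2 game on (b, c) × (s1, s2) has no saddle point. Let Player I play b with probability p; indifference gives 12p + 11(1−p) = −2p + 15(1−p), so p = 2/9.
Similarly Player II's optimal q on s1 is 17/18, and the value is 12·(17/18) + (-2)·(1/18) = 101/9.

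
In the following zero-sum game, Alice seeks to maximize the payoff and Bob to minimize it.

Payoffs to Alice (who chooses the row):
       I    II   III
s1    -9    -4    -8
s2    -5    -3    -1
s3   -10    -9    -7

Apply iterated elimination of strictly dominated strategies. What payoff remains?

-5

Row s3 is strictly dominated by row s2 (-5>-10, -3>-9, -1>-7); eliminate s3.
Column II is strictly dominated by I for Bob (-9<-4, -5<-3); eliminate II.
Row s1 is strictly dominated by row s2 (-5>-9, -1>-8); eliminate s1.
Column III is strictly dominated by I for Bob (-5<-1); eliminate III.
Only (s2, I) remains, with payoff -5.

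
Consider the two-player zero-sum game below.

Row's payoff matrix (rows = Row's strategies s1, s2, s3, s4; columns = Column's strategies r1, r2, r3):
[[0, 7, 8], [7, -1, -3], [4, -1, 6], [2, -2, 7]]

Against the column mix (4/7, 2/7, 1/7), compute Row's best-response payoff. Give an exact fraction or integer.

23/7

s1: (0)·(4/7) + (7)·(2/7) + (8)·(1/7) = 22/7.
s2: (7)·(4/7) + (-1)·(2/7) + (-3)·(1/7) = 23/7.
s3: (4)·(4/7) + (-1)·(2/7) + (6)·(1/7) = 20/7.
s4: (2)·(4/7) + (-2)·(2/7) + (7)·(1/7) = 11/7.
The best pure response is s2 with expected payoff 23/7.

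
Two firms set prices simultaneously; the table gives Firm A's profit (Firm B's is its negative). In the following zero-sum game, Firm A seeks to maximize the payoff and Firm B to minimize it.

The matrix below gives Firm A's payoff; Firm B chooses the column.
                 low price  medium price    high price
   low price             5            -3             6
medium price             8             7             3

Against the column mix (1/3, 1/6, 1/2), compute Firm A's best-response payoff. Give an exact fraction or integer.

16/3

low price: (5)·(1/3) + (-3)·(1/6) + (6)·(1/2) = 25/6.
medium price: (8)·(1/3) + (7)·(1/6) + (3)·(1/2) = 16/3.
The best pure response is medium price with expected payoff 16/3.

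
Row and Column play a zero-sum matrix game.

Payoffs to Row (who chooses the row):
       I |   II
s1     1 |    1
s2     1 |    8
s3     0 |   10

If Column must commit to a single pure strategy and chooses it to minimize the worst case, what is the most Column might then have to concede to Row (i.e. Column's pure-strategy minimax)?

The worst case (largest entry) in each column is I: 1, II: 10.
The best (smallest) of these is 1.

1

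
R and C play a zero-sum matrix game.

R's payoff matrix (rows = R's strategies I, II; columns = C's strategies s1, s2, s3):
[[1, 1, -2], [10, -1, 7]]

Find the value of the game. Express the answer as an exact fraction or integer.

5/11

Column s1 is strictly dominated by s3 for C (it gives R more in every row).
The remaining 2×2 game on (I, II) × (s2, s3) has no saddle point. Let R play I with probability p; indifference gives p − (1−p) = −2p + 7(1−p), so p = 8/11.
Similarly C's optimal q on s2 is 9/11, and the value is 1·(9/11) + (-2)·(2/11) = 5/11.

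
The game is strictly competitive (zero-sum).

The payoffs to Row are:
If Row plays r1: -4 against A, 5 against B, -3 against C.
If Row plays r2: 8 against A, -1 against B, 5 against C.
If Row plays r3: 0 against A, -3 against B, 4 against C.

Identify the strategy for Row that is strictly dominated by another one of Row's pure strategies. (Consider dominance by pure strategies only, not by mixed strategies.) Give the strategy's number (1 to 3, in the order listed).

Compare r3 with r2: 8 > 0, -1 > -3, 5 > 4.
So r2 strictly dominates r3 for Row; r3 is strictly dominated.

3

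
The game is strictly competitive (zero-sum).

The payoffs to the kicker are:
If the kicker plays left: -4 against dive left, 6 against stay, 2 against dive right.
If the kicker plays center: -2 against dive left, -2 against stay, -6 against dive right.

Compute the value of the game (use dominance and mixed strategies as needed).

-14/5

Column stay is strictly dominated by dive right for the goalkeeper (it gives the kicker more in every row).
The remaining 2×2 game on (left, center) × (dive left, dive right) has no saddle point. Let the kicker play left with probability p; indifference gives −4p − 2(1−p) = 2p − 6(1−p), so p = 2/5.
Similarly the goalkeeper's optimal q on dive left is 4/5, and the value is -4·(4/5) + (2)·(1/5) = -14/5.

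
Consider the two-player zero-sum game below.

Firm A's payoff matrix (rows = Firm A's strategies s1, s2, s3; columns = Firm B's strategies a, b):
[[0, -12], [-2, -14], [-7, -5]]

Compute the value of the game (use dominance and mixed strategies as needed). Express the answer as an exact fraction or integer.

-6

Row s2 is strictly dominated by row s1, so Firm A never plays it.
The remaining 2×2 game on (s1, s3) × (a, b) has no saddle point. Let Firm A play s1 with probability p; indifference gives −7(1−p) = −12p − 5(1−p), so p = 1/7.
Similarly Firm B's optimal q on a is 1/2, and the value is 0·(1/2) + (-12)·(1/2) = -6.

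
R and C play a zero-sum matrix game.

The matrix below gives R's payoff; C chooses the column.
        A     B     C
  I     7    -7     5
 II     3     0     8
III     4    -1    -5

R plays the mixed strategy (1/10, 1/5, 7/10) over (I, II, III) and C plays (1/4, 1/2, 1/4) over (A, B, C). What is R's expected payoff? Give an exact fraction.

-1/40

Against (1/4, 1/2, 1/4), each row's expected payoff is I: -1/2; II: 11/4; III: -3/4.
Taking the (1/10, 1/5, 7/10)-weighted average: (1/10)·(-1/2) + (1/5)·(11/4) + (7/10)·(-3/4) = -1/40.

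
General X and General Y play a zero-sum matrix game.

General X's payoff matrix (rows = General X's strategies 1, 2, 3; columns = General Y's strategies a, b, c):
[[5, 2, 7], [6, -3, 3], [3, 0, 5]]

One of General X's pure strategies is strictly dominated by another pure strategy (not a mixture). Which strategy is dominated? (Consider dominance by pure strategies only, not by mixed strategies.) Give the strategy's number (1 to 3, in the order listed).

3

Compare 3 with 1: 5 > 3, 2 > 0, 7 > 5.
So 1 strictly dominates 3 for General X; 3 is strictly dominated.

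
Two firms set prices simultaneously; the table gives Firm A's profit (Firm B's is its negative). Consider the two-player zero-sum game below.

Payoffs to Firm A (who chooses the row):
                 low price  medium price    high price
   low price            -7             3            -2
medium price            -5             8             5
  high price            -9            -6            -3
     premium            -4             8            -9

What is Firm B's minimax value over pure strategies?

The worst case (largest entry) in each column is low price: -4, medium price: 8, high price: 5.
The best (smallest) of these is -4.

-4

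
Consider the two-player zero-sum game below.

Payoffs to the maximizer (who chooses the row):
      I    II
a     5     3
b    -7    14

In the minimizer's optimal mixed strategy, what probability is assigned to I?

Row minima are 3 and -7, so the maximizer's maximin is 3; column maxima are 5 and 14, so the minimizer's minimax is 5. These differ, so the equilibrium is in mixed strategies.
Let the minimizer play I with probability q. The maximizer is indifferent when 5q + 3(1−q) = −7q + 14(1−q), giving q = 11/23.

11/23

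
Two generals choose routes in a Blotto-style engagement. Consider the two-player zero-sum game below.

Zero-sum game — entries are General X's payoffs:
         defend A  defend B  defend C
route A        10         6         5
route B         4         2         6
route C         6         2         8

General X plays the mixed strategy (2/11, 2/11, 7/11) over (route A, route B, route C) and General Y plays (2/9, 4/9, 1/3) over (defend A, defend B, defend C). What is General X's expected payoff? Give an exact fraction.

Against (2/9, 4/9, 1/3), each row's expected payoff is route A: 59/9; route B: 34/9; route C: 44/9.
Taking the (2/11, 2/11, 7/11)-weighted average: (2/11)·(59/9) + (2/11)·(34/9) + (7/11)·(44/9) = 494/99.

494/99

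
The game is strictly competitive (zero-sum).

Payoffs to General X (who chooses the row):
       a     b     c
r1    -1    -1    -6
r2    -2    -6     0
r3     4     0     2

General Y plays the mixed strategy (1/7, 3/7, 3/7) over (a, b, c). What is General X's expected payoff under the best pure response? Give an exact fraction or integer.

10/7

r1: (-1)·(1/7) + (-1)·(3/7) + (-6)·(3/7) = -22/7.
r2: (-2)·(1/7) + (-6)·(3/7) + (0)·(3/7) = -20/7.
r3: (4)·(1/7) + (0)·(3/7) + (2)·(3/7) = 10/7.
The best pure response is r3 with expected payoff 10/7.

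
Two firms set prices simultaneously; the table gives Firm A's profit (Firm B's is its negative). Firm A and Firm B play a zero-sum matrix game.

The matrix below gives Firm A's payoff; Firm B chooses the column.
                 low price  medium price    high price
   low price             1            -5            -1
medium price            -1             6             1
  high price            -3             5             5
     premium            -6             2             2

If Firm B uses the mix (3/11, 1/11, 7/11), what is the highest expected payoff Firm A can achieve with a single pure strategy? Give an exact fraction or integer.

low price: (1)·(3/11) + (-5)·(1/11) + (-1)·(7/11) = -9/11.
medium price: (-1)·(3/11) + (6)·(1/11) + (1)·(7/11) = 10/11.
high price: (-3)·(3/11) + (5)·(1/11) + (5)·(7/11) = 31/11.
premium: (-6)·(3/11) + (2)·(1/11) + (2)·(7/11) = -2/11.
The best pure response is high price with expected payoff 31/11.

31/11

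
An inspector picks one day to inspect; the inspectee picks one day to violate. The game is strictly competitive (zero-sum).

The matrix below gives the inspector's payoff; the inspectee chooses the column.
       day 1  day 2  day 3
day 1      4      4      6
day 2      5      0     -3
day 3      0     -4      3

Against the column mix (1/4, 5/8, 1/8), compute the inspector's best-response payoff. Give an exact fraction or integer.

17/4

day 1: (4)·(1/4) + (4)·(5/8) + (6)·(1/8) = 17/4.
day 2: (5)·(1/4) + (0)·(5/8) + (-3)·(1/8) = 7/8.
day 3: (0)·(1/4) + (-4)·(5/8) + (3)·(1/8) = -17/8.
The best pure response is day 1 with expected payoff 17/4.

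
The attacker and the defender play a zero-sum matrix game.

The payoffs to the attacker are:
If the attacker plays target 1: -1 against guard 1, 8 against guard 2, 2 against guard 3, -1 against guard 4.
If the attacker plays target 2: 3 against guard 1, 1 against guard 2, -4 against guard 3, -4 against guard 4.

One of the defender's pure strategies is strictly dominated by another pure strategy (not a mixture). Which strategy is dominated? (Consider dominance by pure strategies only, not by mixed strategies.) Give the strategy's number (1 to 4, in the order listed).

The defender prefers columns that give the attacker less. Compare guard 2 with guard 3: 2 < 8, -4 < 1.
So guard 3 strictly dominates guard 2 for the defender; guard 2 is strictly dominated.

2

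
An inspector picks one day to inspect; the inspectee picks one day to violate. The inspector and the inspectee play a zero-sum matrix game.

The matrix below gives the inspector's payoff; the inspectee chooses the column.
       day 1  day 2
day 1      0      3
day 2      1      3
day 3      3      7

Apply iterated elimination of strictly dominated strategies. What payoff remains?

Row day 2 is strictly dominated by row day 3 (3>1, 7>3); eliminate day 2.
Column day 2 is strictly dominated by day 1 for the inspectee (0<3, 3<7); eliminate day 2.
Row day 1 is strictly dominated by row day 3 (3>0); eliminate day 1.
Only (day 3, day 1) remains, with payoff 3.

3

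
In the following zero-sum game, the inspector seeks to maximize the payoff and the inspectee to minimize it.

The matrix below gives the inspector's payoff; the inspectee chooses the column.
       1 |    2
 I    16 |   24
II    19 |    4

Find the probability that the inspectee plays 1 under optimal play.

Row minima are 16 and 4, so the inspector's maximin is 16; column maxima are 19 and 24, so the inspectee's minimax is 19. These differ, so the equilibrium is in mixed strategies.
Let the inspectee play 1 with probability q. The inspector is indifferent when 16q + 24(1−q) = 19q + 4(1−q), giving q = 20/23.

20/23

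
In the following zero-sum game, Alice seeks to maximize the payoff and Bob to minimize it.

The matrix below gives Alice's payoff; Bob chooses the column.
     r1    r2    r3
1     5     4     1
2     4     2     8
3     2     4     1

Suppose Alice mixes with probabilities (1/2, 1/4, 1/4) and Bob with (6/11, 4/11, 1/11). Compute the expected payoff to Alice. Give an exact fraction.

Against (6/11, 4/11, 1/11), each row's expected payoff is 1: 47/11; 2: 40/11; 3: 29/11.
Taking the (1/2, 1/4, 1/4)-weighted average: (1/2)·(47/11) + (1/4)·(40/11) + (1/4)·(29/11) = 163/44.

163/44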